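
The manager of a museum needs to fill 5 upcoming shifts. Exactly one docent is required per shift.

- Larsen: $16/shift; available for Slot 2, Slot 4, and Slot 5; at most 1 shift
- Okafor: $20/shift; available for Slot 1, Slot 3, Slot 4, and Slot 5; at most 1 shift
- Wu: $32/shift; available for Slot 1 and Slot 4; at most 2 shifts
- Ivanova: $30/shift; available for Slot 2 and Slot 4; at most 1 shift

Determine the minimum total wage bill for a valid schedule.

$130

Slot 3 can only be covered by Okafor, so that assignment is forced.
Picking the cheapest available docent for each shift independently would cost $88, but that ignores the shift limits.
An optimal schedule: Slot 1→Wu, Slot 2→Ivanova, Slot 3→Okafor, Slot 4→Wu, Slot 5→Larsen.
Total: 32 + 30 + 20 + 32 + 16 = $130.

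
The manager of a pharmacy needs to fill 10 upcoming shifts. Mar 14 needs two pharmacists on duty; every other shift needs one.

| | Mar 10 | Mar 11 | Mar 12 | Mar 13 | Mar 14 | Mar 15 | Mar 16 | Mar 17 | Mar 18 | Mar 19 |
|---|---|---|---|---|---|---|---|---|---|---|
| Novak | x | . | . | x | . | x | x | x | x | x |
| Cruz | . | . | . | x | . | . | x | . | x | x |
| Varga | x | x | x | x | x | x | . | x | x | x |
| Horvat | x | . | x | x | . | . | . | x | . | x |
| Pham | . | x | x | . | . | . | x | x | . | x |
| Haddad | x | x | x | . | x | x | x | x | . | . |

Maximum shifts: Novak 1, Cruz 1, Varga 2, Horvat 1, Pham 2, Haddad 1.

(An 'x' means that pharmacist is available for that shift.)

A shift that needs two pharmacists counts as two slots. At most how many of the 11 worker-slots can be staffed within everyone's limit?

8

Total capacity across all pharmacists is 1+1+2+1+2+1 = 8, and 11 slots are needed, so at most 8 can be filled.
An assignment achieving 8: Mar 10→Horvat, Mar 11→Varga, Mar 12→Pham, Mar 14→Varga+Haddad, Mar 15→Novak, Mar 16→Pham, Mar 18→Cruz.
Loads: Novak 1/1, Cruz 1/1, Varga 2/2, Horvat 1/1, Pham 2/2, Haddad 1/1.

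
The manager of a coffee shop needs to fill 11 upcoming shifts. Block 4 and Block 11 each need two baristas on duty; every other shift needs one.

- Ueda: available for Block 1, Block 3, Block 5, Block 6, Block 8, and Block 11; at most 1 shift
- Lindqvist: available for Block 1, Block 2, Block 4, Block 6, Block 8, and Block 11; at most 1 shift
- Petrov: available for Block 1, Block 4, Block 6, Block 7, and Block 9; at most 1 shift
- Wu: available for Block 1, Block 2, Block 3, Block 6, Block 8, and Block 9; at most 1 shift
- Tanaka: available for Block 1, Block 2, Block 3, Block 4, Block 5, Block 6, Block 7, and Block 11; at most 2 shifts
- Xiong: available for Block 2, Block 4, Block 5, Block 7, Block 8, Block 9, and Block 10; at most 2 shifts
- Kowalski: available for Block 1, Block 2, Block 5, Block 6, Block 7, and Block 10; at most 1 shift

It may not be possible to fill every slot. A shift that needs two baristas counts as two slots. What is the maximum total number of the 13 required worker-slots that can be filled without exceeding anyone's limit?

9

Total capacity across all baristas is 1+1+1+1+2+2+1 = 9, and 13 slots are needed, so at most 9 can be filled.
An assignment achieving 9: Block 3→Ueda, Block 4→Tanaka+Xiong, Block 5→Kowalski, Block 8→Wu, Block 9→Petrov, Block 10→Xiong, Block 11→Lindqvist+Tanaka.
Loads: Ueda 1/1, Lindqvist 1/1, Petrov 1/1, Wu 1/1, Tanaka 2/2, Xiong 2/2, Kowalski 1/1.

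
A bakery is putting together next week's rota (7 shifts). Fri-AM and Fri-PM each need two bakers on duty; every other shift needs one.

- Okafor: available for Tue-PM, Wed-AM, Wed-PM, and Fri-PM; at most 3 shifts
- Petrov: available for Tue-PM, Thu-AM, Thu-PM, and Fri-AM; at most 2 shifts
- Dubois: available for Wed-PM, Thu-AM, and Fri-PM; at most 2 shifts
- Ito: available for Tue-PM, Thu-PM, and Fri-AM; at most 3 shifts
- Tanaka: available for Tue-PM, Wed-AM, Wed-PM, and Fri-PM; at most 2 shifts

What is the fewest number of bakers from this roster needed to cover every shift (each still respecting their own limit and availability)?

9 slots to fill and no one can take more than 3, so at least ⌈9/3⌉ = 3 bakers are needed.
Any 3 bakers together have capacity at most 3+3+2 = 8 < 9 slots, so 3 can never suffice.
Okafor, Petrov, Dubois, and Ito alone can cover everything: Tue-PM→Ito, Wed-AM→Okafor, Wed-PM→Okafor, Thu-AM→Petrov, Thu-PM→Ito, Fri-AM→Petrov+Ito, Fri-PM→Okafor+Dubois.

4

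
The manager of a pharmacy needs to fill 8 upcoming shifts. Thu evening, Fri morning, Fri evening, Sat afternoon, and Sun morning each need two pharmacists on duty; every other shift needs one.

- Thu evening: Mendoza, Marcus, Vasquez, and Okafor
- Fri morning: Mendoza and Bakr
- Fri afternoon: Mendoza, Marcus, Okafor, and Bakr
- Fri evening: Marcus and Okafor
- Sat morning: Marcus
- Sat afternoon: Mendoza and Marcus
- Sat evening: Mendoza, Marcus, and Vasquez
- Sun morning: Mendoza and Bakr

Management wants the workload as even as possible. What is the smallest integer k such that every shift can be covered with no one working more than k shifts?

3

With 5 pharmacists and 13 worker-slots to fill, someone must work at least ⌈13/5⌉ = 3 shifts, so k ≥ 3.
k = 3 works: Thu evening→Vasquez+Okafor, Fri morning→Mendoza+Bakr, Fri afternoon→Okafor, Fri evening→Marcus+Okafor, Sat morning→Marcus, Sat afternoon→Mendoza+Marcus, Sat evening→Vasquez, Sun morning→Mendoza+Bakr.
Loads: Mendoza 3, Marcus 3, Vasquez 2, Okafor 3, Bakr 2 — all ≤ 3.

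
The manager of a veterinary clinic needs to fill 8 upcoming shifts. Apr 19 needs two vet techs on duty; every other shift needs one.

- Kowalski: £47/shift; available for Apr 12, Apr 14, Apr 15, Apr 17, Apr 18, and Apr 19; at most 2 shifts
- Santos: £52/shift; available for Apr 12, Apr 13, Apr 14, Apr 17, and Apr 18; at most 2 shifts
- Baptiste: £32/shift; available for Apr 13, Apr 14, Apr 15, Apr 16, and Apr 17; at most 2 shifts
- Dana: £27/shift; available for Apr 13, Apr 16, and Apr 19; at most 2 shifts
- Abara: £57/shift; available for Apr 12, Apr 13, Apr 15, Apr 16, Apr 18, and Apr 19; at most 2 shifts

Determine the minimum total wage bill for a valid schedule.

£373

Picking the cheapest available vet tech for each shift independently would cost £318, but that ignores the shift limits.
An optimal schedule: Apr 12→Kowalski, Apr 13→Dana, Apr 14→Kowalski, Apr 15→Baptiste, Apr 16→Baptiste, Apr 17→Santos, Apr 18→Santos, Apr 19→Dana+Abara.
Total: 47 + 27 + 47 + 32 + 32 + 52 + 52 + 27 + 57 = £373.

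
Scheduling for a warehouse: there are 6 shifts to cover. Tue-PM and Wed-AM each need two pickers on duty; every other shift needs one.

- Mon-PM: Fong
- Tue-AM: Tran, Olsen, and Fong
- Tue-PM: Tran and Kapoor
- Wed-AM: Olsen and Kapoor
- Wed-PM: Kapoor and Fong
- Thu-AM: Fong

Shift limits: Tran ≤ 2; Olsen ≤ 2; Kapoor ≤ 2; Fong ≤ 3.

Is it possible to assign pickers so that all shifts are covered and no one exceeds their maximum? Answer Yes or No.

Mon-PM can only be covered by Fong, so that assignment is forced.
Tue-PM can only be covered by Tran and Kapoor, so that assignment is forced.
Wed-AM can only be covered by Olsen and Kapoor, so that assignment is forced.
One valid schedule: Mon-PM→Fong, Tue-AM→Tran, Tue-PM→Tran+Kapoor, Wed-AM→Olsen+Kapoor, Wed-PM→Fong, Thu-AM→Fong.
Loads: Tran 2/2, Olsen 1/2, Kapoor 2/2, Fong 3/3 — all within limits.

Yes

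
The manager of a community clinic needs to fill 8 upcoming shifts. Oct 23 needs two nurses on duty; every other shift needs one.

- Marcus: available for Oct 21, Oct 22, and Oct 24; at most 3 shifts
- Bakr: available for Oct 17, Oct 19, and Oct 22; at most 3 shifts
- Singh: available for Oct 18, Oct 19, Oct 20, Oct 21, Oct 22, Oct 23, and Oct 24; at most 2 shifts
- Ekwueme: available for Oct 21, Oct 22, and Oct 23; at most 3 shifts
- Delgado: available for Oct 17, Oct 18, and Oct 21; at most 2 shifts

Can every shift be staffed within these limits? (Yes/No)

Yes

Oct 20 can only be covered by Singh, so that assignment is forced.
Oct 23 can only be covered by Singh and Ekwueme, so that assignment is forced.
One valid schedule: Oct 17→Bakr, Oct 18→Delgado, Oct 19→Bakr, Oct 20→Singh, Oct 21→Marcus, Oct 22→Marcus, Oct 23→Singh+Ekwueme, Oct 24→Marcus.
Loads: Marcus 3/3, Bakr 2/3, Singh 2/2, Ekwueme 1/3, Delgado 1/2 — all within limits.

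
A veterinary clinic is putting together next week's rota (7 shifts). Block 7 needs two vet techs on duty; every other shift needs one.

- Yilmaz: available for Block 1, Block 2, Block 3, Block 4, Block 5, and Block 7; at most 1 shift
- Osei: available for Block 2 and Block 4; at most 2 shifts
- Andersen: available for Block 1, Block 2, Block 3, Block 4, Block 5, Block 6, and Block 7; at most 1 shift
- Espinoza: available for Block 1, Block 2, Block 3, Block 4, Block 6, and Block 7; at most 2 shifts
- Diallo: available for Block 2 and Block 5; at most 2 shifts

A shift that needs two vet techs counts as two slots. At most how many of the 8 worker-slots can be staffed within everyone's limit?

Total capacity across all vet techs is 1+2+1+2+2 = 8, and 8 slots are needed, so at most 8 can be filled.
Shifts {Block 1, Block 3, Block 6, Block 7} need 5 slots but only Yilmaz, Andersen, and Espinoza are available for them, supplying at most 4 — so at least 1 slot must go unfilled.
An assignment achieving 7: Block 1→Yilmaz, Block 2→Osei, Block 3→Espinoza, Block 4→Osei, Block 5→Diallo, Block 6→Andersen, Block 7→Espinoza.
Loads: Yilmaz 1/1, Osei 2/2, Andersen 1/1, Espinoza 2/2, Diallo 1/2.

7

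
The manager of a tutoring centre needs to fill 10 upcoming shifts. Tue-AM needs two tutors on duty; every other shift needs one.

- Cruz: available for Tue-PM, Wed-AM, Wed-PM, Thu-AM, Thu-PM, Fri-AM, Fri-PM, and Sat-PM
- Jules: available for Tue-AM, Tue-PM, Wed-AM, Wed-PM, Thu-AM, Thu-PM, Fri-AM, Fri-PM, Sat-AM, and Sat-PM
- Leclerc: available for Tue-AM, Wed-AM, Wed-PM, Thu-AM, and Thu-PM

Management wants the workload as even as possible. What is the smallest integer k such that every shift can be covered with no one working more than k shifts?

With 3 tutors and 11 worker-slots to fill, someone must work at least ⌈11/3⌉ = 4 shifts, so k ≥ 4.
k = 4 works: Tue-AM→Jules+Leclerc, Tue-PM→Cruz, Wed-AM→Jules, Wed-PM→Jules, Thu-AM→Leclerc, Thu-PM→Leclerc, Fri-AM→Cruz, Fri-PM→Cruz, Sat-AM→Jules, Sat-PM→Cruz.
Loads: Cruz 4, Jules 4, Leclerc 3 — all ≤ 4.

4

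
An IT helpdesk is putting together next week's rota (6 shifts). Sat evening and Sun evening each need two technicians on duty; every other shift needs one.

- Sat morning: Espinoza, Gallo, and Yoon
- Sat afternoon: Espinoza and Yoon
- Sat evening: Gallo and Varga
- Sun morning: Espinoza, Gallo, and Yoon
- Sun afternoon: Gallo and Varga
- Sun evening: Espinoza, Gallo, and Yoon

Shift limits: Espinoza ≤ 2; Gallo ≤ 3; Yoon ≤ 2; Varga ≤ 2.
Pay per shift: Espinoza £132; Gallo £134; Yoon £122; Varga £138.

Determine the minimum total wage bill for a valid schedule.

£1048

Sat evening can only be covered by Gallo and Varga, so that assignment is forced.
Picking the cheapest available technician for each shift independently would cost £1026, but that ignores the shift limits.
An optimal schedule: Sat morning→Espinoza, Sat afternoon→Espinoza, Sat evening→Gallo+Varga, Sun morning→Yoon, Sun afternoon→Gallo, Sun evening→Gallo+Yoon.
Total: 132 + 132 + 134 + 138 + 122 + 134 + 134 + 122 = £1048.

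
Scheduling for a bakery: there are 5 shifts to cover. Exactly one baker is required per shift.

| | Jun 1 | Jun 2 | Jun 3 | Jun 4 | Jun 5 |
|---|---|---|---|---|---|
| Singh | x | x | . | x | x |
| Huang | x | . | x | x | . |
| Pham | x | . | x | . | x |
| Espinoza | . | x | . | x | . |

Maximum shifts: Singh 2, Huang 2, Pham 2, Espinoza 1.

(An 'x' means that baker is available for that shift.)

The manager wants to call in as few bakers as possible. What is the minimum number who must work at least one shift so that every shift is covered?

3

5 slots to fill and no one can take more than 2, so at least ⌈5/2⌉ = 3 bakers are needed.
Singh, Huang, and Pham alone can cover everything: Jun 1→Huang, Jun 2→Singh, Jun 3→Huang, Jun 4→Singh, Jun 5→Pham.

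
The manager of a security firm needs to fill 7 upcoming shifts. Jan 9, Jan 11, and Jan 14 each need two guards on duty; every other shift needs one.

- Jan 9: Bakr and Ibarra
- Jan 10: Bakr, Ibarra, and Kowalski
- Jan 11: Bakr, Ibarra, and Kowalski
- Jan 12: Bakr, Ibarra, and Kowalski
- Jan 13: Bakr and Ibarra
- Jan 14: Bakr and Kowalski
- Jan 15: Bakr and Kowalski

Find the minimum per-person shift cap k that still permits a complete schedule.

With 3 guards and 10 worker-slots to fill, someone must work at least ⌈10/3⌉ = 4 shifts, so k ≥ 4.
k = 4 works: Jan 9→Bakr+Ibarra, Jan 10→Ibarra, Jan 11→Ibarra+Kowalski, Jan 12→Ibarra, Jan 13→Bakr, Jan 14→Bakr+Kowalski, Jan 15→Bakr.
Loads: Bakr 4, Ibarra 4, Kowalski 2 — all ≤ 4.

4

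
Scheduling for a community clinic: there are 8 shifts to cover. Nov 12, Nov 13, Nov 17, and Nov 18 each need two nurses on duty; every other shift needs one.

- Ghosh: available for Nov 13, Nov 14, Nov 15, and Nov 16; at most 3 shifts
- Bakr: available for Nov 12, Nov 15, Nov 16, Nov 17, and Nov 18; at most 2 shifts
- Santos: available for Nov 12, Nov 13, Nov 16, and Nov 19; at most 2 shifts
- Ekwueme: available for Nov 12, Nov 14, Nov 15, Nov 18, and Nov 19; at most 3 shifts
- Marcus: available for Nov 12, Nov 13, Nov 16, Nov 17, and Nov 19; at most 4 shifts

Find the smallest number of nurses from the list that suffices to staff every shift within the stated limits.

12 slots to fill and no one can take more than 4, so at least ⌈12/4⌉ = 3 nurses are needed.
Any 3 nurses together have capacity at most 4+3+3 = 10 < 12 slots, so 3 can never suffice.
Ghosh, Bakr, Ekwueme, and Marcus alone can cover everything: Nov 12→Ekwueme+Marcus, Nov 13→Ghosh+Marcus, Nov 14→Ghosh, Nov 15→Ghosh, Nov 16→Marcus, Nov 17→Bakr+Marcus, Nov 18→Bakr+Ekwueme, Nov 19→Ekwueme.

4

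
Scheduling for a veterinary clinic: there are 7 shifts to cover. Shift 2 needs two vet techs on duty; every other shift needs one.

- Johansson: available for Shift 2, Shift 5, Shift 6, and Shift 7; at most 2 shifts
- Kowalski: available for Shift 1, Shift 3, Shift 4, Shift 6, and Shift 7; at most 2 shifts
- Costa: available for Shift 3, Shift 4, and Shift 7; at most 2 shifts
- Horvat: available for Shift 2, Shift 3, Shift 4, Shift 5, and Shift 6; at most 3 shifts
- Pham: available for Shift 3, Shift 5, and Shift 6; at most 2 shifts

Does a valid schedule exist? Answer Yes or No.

Shift 1 can only be covered by Kowalski, so that assignment is forced.
Shift 2 can only be covered by Johansson and Horvat, so that assignment is forced.
One valid schedule: Shift 1→Kowalski, Shift 2→Johansson+Horvat, Shift 3→Costa, Shift 4→Kowalski, Shift 5→Johansson, Shift 6→Horvat, Shift 7→Costa.
Loads: Johansson 2/2, Kowalski 2/2, Costa 2/2, Horvat 2/3, Pham 0/2 — all within limits.

Yes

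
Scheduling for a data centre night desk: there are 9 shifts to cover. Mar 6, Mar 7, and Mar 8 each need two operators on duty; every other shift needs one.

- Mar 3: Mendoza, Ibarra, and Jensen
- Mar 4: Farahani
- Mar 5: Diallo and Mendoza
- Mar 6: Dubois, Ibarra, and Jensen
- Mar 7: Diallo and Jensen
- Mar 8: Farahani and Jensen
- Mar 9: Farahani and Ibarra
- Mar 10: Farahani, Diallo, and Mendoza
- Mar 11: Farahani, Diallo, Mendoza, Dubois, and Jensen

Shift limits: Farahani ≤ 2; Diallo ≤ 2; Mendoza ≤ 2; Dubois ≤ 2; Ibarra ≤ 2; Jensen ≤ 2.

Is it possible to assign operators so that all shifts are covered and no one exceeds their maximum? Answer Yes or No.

Mar 4 can only be covered by Farahani, so that assignment is forced.
Mar 7 can only be covered by Diallo and Jensen, so that assignment is forced.
Mar 8 can only be covered by Farahani and Jensen, so that assignment is forced.
One valid schedule: Mar 3→Mendoza, Mar 4→Farahani, Mar 5→Diallo, Mar 6→Dubois+Ibarra, Mar 7→Diallo+Jensen, Mar 8→Farahani+Jensen, Mar 9→Ibarra, Mar 10→Mendoza, Mar 11→Dubois.
Loads: Farahani 2/2, Diallo 2/2, Mendoza 2/2, Dubois 2/2, Ibarra 2/2, Jensen 2/2 — all within limits.

Yes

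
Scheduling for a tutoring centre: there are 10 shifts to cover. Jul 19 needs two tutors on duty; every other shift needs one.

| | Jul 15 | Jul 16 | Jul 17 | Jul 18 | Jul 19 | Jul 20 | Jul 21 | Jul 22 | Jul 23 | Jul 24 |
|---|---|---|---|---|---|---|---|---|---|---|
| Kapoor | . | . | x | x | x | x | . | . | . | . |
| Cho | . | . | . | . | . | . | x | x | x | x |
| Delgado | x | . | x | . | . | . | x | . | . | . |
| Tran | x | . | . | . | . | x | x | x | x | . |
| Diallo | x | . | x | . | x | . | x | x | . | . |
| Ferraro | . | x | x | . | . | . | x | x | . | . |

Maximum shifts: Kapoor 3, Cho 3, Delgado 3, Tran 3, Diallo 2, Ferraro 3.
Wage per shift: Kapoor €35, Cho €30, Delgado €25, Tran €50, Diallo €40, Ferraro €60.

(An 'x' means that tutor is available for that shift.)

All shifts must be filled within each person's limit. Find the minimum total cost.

€370

Jul 16 can only be covered by Ferraro, so that assignment is forced.
Jul 18 can only be covered by Kapoor, so that assignment is forced.
Jul 19 can only be covered by Kapoor and Diallo, so that assignment is forced.
Picking the cheapest available tutor for each shift independently would cost €370, and that bound is achievable.
An optimal schedule: Jul 15→Delgado, Jul 16→Ferraro, Jul 17→Delgado, Jul 18→Kapoor, Jul 19→Kapoor+Diallo, Jul 20→Kapoor, Jul 21→Delgado, Jul 22→Cho, Jul 23→Cho, Jul 24→Cho.
Total: 25 + 60 + 25 + 35 + 35 + 40 + 35 + 25 + 30 + 30 + 30 = €370.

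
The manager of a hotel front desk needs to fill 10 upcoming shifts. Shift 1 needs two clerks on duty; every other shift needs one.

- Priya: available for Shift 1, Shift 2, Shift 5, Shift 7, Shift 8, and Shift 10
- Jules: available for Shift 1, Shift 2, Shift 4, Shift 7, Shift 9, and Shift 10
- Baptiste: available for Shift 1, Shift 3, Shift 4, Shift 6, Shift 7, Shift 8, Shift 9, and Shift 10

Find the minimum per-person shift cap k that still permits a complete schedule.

4

With 3 clerks and 11 worker-slots to fill, someone must work at least ⌈11/3⌉ = 4 shifts, so k ≥ 4.
k = 4 works: Shift 1→Priya+Jules, Shift 2→Priya, Shift 3→Baptiste, Shift 4→Jules, Shift 5→Priya, Shift 6→Baptiste, Shift 7→Jules, Shift 8→Priya, Shift 9→Jules, Shift 10→Baptiste.
Loads: Priya 4, Jules 4, Baptiste 3 — all ≤ 4.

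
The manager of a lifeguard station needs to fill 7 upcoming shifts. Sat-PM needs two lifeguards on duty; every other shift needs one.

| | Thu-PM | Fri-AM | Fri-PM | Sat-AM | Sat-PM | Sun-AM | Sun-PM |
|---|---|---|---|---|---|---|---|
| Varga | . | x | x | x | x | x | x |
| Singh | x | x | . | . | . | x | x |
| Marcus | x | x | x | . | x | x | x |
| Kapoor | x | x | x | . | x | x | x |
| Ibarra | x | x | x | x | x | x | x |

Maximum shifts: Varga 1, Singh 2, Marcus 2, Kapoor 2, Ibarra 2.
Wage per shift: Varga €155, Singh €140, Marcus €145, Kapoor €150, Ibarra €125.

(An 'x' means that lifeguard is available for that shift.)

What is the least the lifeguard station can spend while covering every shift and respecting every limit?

€1120

Picking the cheapest available lifeguard for each shift independently would cost €1020, but that ignores the shift limits.
An optimal schedule: Thu-PM→Ibarra, Fri-AM→Singh, Fri-PM→Marcus, Sat-AM→Ibarra, Sat-PM→Marcus+Kapoor, Sun-AM→Singh, Sun-PM→Kapoor.
Total: 125 + 140 + 145 + 125 + 145 + 150 + 140 + 150 = €1120.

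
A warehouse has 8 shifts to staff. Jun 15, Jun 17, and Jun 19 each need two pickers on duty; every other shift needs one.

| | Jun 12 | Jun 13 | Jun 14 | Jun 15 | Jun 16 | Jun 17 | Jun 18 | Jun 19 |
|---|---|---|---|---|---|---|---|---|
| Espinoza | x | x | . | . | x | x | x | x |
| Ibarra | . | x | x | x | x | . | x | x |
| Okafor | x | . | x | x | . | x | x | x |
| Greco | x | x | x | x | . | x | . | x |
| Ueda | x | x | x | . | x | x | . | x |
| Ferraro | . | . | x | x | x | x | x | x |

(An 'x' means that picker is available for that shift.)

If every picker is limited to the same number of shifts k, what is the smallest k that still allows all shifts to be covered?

With 6 pickers and 11 worker-slots to fill, someone must work at least ⌈11/6⌉ = 2 shifts, so k ≥ 2.
k = 2 works: Jun 12→Espinoza, Jun 13→Espinoza, Jun 14→Okafor, Jun 15→Okafor+Greco, Jun 16→Ibarra, Jun 17→Greco+Ueda, Jun 18→Ibarra, Jun 19→Ueda+Ferraro.
Loads: Espinoza 2, Ibarra 2, Okafor 2, Greco 2, Ueda 2, Ferraro 1 — all ≤ 2.

2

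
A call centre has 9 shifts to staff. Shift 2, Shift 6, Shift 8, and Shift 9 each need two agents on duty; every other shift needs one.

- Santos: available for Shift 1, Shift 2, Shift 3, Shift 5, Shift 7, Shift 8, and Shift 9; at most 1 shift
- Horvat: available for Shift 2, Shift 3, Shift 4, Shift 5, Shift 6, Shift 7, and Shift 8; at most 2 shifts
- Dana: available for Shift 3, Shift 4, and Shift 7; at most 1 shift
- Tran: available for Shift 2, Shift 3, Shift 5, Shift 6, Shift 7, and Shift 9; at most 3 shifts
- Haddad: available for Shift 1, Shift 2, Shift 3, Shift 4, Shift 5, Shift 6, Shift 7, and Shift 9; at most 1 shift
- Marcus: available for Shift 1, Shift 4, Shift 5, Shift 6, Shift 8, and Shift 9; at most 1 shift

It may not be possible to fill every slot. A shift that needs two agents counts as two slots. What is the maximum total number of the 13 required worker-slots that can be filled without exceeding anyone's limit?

Total capacity across all agents is 1+2+1+3+1+1 = 9, and 13 slots are needed, so at most 9 can be filled.
An assignment achieving 9: Shift 1→Santos, Shift 2→Horvat+Tran, Shift 4→Dana, Shift 6→Tran+Haddad, Shift 8→Horvat+Marcus, Shift 9→Tran.
Loads: Santos 1/1, Horvat 2/2, Dana 1/1, Tran 3/3, Haddad 1/1, Marcus 1/1.

9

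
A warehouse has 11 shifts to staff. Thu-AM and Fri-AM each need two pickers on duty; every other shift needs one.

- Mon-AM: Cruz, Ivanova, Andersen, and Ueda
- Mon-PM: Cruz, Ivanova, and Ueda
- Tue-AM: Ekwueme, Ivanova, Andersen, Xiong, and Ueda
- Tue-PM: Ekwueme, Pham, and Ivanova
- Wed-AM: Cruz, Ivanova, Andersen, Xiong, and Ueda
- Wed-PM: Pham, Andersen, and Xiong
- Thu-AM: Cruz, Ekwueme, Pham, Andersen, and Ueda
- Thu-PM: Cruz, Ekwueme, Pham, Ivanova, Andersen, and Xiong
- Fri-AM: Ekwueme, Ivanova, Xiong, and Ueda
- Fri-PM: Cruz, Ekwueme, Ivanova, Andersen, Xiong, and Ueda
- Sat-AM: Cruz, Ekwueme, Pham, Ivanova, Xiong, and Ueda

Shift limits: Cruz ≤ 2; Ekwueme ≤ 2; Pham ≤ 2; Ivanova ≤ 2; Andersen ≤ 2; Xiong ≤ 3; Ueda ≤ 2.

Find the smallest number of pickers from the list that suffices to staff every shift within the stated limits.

6

13 slots to fill and no one can take more than 3, so at least ⌈13/3⌉ = 5 pickers are needed.
Any 5 pickers together have capacity at most 3+2+2+2+2 = 11 < 13 slots, so 5 can never suffice.
Cruz, Ekwueme, Pham, Ivanova, Andersen, and Xiong alone can cover everything: Mon-AM→Cruz, Mon-PM→Cruz, Tue-AM→Ivanova, Tue-PM→Ekwueme, Wed-AM→Andersen, Wed-PM→Pham, Thu-AM→Pham+Andersen, Thu-PM→Xiong, Fri-AM→Ekwueme+Ivanova, Fri-PM→Xiong, Sat-AM→Xiong.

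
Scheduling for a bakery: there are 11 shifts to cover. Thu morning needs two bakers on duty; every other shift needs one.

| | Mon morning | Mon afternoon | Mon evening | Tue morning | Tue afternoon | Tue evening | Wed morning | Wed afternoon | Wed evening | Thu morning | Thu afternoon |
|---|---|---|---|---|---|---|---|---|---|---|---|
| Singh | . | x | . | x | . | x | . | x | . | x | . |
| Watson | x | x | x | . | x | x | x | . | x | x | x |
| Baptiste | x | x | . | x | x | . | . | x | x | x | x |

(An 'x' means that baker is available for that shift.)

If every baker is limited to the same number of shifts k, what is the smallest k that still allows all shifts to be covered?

4

With 3 bakers and 12 worker-slots to fill, someone must work at least ⌈12/3⌉ = 4 shifts, so k ≥ 4.
k = 4 works: Mon morning→Watson, Mon afternoon→Baptiste, Mon evening→Watson, Tue morning→Singh, Tue afternoon→Watson, Tue evening→Singh, Wed morning→Watson, Wed afternoon→Singh, Wed evening→Baptiste, Thu morning→Singh+Baptiste, Thu afternoon→Baptiste.
Loads: Singh 4, Watson 4, Baptiste 4 — all ≤ 4.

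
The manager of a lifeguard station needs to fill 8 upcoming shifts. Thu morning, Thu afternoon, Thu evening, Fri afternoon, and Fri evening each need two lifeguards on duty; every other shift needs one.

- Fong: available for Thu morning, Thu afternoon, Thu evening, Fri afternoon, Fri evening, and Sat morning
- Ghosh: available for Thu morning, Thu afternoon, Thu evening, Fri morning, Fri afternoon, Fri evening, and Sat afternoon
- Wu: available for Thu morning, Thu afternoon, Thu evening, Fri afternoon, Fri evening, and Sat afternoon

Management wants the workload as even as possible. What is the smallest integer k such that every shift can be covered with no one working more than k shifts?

With 3 lifeguards and 13 worker-slots to fill, someone must work at least ⌈13/3⌉ = 5 shifts, so k ≥ 5.
k = 5 works: Thu morning→Fong+Ghosh, Thu afternoon→Fong+Ghosh, Thu evening→Fong+Wu, Fri morning→Ghosh, Fri afternoon→Fong+Wu, Fri evening→Ghosh+Wu, Sat morning→Fong, Sat afternoon→Ghosh.
Loads: Fong 5, Ghosh 5, Wu 3 — all ≤ 5.

5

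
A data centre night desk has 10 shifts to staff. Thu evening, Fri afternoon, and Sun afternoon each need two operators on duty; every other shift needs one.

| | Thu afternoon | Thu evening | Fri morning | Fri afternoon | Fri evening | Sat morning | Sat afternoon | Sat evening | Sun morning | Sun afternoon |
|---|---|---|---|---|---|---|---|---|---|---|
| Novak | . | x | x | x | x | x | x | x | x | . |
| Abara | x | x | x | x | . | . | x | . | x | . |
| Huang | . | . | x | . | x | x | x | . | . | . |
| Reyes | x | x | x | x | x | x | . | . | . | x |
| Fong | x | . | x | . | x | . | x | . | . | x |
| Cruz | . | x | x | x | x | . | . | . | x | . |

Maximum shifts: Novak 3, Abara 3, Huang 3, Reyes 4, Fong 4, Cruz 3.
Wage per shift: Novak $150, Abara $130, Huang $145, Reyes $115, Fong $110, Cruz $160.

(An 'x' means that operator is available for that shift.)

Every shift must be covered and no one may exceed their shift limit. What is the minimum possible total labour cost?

Sat evening can only be covered by Novak, so that assignment is forced.
Sun afternoon can only be covered by Reyes and Fong, so that assignment is forced.
Picking the cheapest available operator for each shift independently would cost $1550, but that ignores the shift limits.
An optimal schedule: Thu afternoon→Fong, Thu evening→Reyes+Abara, Fri morning→Huang, Fri afternoon→Reyes+Abara, Fri evening→Fong, Sat morning→Reyes, Sat afternoon→Fong, Sat evening→Novak, Sun morning→Abara, Sun afternoon→Fong+Reyes.
Total: 110 + 115 + 130 + 145 + 115 + 130 + 110 + 115 + 110 + 150 + 130 + 110 + 115 = $1585.

$1585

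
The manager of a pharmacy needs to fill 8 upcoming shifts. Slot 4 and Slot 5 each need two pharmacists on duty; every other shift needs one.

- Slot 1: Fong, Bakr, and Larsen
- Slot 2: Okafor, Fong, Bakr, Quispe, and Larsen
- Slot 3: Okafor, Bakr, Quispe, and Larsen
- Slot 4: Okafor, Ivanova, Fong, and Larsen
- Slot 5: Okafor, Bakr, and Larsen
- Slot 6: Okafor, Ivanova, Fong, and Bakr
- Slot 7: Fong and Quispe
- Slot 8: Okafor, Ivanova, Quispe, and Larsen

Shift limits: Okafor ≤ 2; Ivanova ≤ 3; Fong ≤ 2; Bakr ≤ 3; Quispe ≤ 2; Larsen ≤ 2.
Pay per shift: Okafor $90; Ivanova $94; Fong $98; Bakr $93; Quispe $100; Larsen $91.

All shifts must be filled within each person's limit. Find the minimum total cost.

Picking the cheapest available pharmacist for each shift independently would cost $911, but that ignores the shift limits.
An optimal schedule: Slot 1→Larsen, Slot 2→Bakr, Slot 3→Bakr, Slot 4→Okafor+Ivanova, Slot 5→Okafor+Larsen, Slot 6→Bakr, Slot 7→Fong, Slot 8→Ivanova.
Total: 91 + 93 + 93 + 90 + 94 + 90 + 91 + 93 + 98 + 94 = $927.

$927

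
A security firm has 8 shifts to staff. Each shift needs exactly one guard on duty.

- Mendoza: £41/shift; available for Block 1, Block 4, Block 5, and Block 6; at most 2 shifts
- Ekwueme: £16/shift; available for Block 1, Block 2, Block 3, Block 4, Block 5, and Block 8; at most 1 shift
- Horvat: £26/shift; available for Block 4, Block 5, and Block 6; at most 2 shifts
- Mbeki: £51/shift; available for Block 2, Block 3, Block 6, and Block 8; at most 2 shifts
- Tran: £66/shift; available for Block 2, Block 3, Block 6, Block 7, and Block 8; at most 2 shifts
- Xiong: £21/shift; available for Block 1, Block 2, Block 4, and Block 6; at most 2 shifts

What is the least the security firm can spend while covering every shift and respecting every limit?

£268

Block 7 can only be covered by Tran, so that assignment is forced.
Picking the cheapest available guard for each shift independently would cost £183, but that ignores the shift limits.
An optimal schedule: Block 1→Xiong, Block 2→Xiong, Block 3→Ekwueme, Block 4→Horvat, Block 5→Horvat, Block 6→Mendoza, Block 7→Tran, Block 8→Mbeki.
Total: 21 + 21 + 16 + 26 + 26 + 41 + 66 + 51 = £268.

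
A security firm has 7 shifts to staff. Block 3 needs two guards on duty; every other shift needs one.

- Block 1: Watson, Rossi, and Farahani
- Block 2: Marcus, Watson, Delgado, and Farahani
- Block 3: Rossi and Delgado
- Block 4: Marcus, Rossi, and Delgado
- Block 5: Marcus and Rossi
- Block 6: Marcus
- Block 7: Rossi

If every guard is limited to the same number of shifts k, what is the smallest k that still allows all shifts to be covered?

2

With 5 guards and 8 worker-slots to fill, someone must work at least ⌈8/5⌉ = 2 shifts, so k ≥ 2.
k = 2 works: Block 1→Watson, Block 2→Watson, Block 3→Rossi+Delgado, Block 4→Delgado, Block 5→Marcus, Block 6→Marcus, Block 7→Rossi.
Loads: Marcus 2, Watson 2, Rossi 2, Delgado 2, Farahani 0 — all ≤ 2.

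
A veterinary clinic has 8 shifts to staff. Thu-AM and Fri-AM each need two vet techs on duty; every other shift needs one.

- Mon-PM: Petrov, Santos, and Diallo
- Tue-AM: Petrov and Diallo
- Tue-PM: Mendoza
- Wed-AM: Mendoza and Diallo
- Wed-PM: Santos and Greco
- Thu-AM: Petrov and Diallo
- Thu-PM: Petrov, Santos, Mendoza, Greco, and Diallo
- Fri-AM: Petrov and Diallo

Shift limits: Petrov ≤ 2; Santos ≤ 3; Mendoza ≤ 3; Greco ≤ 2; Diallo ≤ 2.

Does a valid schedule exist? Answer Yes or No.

Total capacity is 12 and 10 slots are needed, so capacity alone doesn't rule it out.
Shifts {Tue-AM, Thu-AM, Fri-AM} need 5 worker-slots in total, but the vet techs available for any of those shifts (Petrov and Diallo) can supply at most 4 among them. So no valid schedule exists.

No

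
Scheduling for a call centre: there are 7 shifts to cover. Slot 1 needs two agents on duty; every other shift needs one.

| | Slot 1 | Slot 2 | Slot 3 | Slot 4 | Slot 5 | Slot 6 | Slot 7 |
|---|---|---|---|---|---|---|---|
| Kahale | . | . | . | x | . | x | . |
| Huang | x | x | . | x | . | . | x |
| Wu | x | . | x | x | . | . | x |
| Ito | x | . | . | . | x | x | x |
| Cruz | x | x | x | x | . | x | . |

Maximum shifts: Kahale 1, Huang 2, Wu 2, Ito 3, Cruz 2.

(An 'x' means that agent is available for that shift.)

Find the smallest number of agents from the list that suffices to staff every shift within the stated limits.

8 slots to fill and no one can take more than 3, so at least ⌈8/3⌉ = 3 agents are needed.
Any 3 agents together have capacity at most 3+2+2 = 7 < 8 slots, so 3 can never suffice.
Kahale, Huang, Wu, and Ito alone can cover everything: Slot 1→Huang+Ito, Slot 2→Huang, Slot 3→Wu, Slot 4→Wu, Slot 5→Ito, Slot 6→Kahale, Slot 7→Ito.

4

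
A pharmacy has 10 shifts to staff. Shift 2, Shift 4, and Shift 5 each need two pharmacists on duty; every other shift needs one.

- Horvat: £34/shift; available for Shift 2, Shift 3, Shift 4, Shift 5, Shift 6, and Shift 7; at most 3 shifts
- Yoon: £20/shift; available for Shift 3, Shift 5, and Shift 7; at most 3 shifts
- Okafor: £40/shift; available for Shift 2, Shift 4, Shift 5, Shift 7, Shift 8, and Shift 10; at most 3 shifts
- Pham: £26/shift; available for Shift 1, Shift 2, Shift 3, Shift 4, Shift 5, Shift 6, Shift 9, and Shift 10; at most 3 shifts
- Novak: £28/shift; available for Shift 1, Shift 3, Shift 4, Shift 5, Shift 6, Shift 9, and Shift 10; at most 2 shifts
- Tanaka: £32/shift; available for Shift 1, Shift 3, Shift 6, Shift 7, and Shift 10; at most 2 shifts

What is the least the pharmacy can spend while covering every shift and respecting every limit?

Shift 8 can only be covered by Okafor, so that assignment is forced.
Picking the cheapest available pharmacist for each shift independently would cost £344, but that ignores the shift limits.
An optimal schedule: Shift 1→Pham, Shift 2→Pham+Horvat, Shift 3→Yoon, Shift 4→Novak+Horvat, Shift 5→Yoon+Novak, Shift 6→Tanaka, Shift 7→Yoon, Shift 8→Okafor, Shift 9→Pham, Shift 10→Tanaka.
Total: 26 + 26 + 34 + 20 + 28 + 34 + 20 + 28 + 32 + 20 + 40 + 26 + 32 = £366.

£366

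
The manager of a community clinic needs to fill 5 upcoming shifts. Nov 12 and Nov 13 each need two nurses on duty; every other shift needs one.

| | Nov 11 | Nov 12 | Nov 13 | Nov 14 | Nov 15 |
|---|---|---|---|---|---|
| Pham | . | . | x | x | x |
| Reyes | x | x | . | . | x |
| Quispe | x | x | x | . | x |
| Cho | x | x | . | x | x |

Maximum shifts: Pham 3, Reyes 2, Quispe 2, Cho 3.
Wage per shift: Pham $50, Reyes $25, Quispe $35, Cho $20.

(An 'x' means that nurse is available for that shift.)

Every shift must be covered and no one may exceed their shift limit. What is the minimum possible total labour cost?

$195

Nov 13 can only be covered by Pham and Quispe, so that assignment is forced.
Picking the cheapest available nurse for each shift independently would cost $190, but that ignores the shift limits.
An optimal schedule: Nov 11→Cho, Nov 12→Cho+Reyes, Nov 13→Quispe+Pham, Nov 14→Cho, Nov 15→Reyes.
Total: 20 + 20 + 25 + 35 + 50 + 20 + 25 = $195.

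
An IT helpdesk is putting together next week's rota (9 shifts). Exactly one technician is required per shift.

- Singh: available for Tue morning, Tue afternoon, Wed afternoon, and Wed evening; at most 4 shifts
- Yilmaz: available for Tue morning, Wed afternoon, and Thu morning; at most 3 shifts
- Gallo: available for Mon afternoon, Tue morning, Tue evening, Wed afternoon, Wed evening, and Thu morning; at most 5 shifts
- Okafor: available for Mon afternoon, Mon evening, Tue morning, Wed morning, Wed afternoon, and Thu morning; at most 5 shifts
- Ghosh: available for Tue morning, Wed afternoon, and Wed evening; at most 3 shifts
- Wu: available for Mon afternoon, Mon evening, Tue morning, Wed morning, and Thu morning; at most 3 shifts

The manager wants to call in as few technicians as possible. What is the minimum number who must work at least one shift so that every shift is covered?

3

9 slots to fill and no one can take more than 5, so at least ⌈9/5⌉ = 2 technicians are needed.
Shifts {Mon evening, Tue afternoon, Tue evening} need 3 slots, but among the technicians available for them (Singh, Gallo, Okafor, and Wu) any 2 together supply at most 2. So 2 technicians are not enough.
Singh, Gallo, and Okafor alone can cover everything: Mon afternoon→Gallo, Mon evening→Okafor, Tue morning→Singh, Tue afternoon→Singh, Tue evening→Gallo, Wed morning→Okafor, Wed afternoon→Singh, Wed evening→Singh, Thu morning→Gallo.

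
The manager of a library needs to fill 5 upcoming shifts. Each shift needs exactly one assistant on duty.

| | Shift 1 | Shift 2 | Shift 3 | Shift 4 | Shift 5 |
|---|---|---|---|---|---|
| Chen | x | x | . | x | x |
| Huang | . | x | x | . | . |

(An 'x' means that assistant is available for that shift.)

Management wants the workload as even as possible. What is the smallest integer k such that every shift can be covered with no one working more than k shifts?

3

With 2 assistants and 5 worker-slots to fill, someone must work at least ⌈5/2⌉ = 3 shifts, so k ≥ 3.
k = 3 works: Shift 1→Chen, Shift 2→Huang, Shift 3→Huang, Shift 4→Chen, Shift 5→Chen.
Loads: Chen 3, Huang 2 — all ≤ 3.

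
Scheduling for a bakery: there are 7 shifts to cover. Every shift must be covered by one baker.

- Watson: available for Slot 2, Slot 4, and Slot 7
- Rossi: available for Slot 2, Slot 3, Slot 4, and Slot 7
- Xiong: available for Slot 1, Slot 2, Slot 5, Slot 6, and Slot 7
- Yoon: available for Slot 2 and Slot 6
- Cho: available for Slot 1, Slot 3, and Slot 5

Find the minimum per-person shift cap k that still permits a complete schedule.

With 5 bakers and 7 worker-slots to fill, someone must work at least ⌈7/5⌉ = 2 shifts, so k ≥ 2.
k = 2 works: Slot 1→Xiong, Slot 2→Rossi, Slot 3→Rossi, Slot 4→Watson, Slot 5→Xiong, Slot 6→Yoon, Slot 7→Watson.
Loads: Watson 2, Rossi 2, Xiong 2, Yoon 1, Cho 0 — all ≤ 2.

2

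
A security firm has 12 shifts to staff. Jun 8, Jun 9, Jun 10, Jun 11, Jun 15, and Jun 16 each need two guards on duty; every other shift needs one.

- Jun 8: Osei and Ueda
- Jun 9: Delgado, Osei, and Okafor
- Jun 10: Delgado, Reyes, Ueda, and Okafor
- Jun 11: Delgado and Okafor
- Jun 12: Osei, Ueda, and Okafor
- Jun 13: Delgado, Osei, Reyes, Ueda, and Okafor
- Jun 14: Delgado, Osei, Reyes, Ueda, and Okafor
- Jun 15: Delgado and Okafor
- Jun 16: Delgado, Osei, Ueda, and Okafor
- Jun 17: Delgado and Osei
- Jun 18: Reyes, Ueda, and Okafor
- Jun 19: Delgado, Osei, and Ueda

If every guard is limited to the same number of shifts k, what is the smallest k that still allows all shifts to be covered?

With 5 guards and 18 worker-slots to fill, someone must work at least ⌈18/5⌉ = 4 shifts, so k ≥ 4.
k = 4 works: Jun 8→Osei+Ueda, Jun 9→Delgado+Osei, Jun 10→Reyes+Ueda, Jun 11→Delgado+Okafor, Jun 12→Osei, Jun 13→Reyes, Jun 14→Reyes, Jun 15→Delgado+Okafor, Jun 16→Ueda+Okafor, Jun 17→Delgado, Jun 18→Reyes, Jun 19→Osei.
Loads: Delgado 4, Osei 4, Reyes 4, Ueda 3, Okafor 3 — all ≤ 4.

4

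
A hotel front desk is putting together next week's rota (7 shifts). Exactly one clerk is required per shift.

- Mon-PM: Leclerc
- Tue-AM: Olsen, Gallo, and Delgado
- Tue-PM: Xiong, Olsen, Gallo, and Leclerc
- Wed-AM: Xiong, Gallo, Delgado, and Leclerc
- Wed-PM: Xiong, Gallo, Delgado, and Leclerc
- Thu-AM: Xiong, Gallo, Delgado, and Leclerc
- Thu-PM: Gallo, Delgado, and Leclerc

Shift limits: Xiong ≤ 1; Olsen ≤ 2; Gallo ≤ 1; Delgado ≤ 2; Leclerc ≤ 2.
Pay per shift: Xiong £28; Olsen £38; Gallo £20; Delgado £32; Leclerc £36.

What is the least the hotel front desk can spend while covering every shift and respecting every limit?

Mon-PM can only be covered by Leclerc, so that assignment is forced.
Picking the cheapest available clerk for each shift independently would cost £156, but that ignores the shift limits.
An optimal schedule: Mon-PM→Leclerc, Tue-AM→Olsen, Tue-PM→Xiong, Wed-AM→Delgado, Wed-PM→Delgado, Thu-AM→Leclerc, Thu-PM→Gallo.
Total: 36 + 38 + 28 + 32 + 32 + 36 + 20 = £222.

£222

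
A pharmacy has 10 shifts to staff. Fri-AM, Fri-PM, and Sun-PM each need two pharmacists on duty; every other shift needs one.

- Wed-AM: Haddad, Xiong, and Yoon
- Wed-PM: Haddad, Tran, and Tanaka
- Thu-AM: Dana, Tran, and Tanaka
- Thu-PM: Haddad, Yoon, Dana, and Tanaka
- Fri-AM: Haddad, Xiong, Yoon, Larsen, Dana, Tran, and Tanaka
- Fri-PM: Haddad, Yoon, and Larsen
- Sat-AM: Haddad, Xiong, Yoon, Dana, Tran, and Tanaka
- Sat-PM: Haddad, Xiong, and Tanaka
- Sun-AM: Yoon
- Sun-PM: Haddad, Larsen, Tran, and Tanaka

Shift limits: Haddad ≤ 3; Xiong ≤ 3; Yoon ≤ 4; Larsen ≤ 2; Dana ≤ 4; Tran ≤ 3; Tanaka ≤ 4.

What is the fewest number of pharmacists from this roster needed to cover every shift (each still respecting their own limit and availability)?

4

13 slots to fill and no one can take more than 4, so at least ⌈13/4⌉ = 4 pharmacists are needed.
Haddad, Xiong, Yoon, and Tran alone can cover everything: Wed-AM→Xiong, Wed-PM→Haddad, Thu-AM→Tran, Thu-PM→Yoon, Fri-AM→Yoon+Tran, Fri-PM→Haddad+Yoon, Sat-AM→Xiong, Sat-PM→Xiong, Sun-AM→Yoon, Sun-PM→Haddad+Tran.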